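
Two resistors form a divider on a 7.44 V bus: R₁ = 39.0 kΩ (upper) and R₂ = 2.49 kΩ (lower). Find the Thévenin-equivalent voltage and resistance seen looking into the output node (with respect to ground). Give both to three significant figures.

V_th = 0.447 V, R_th = 2.34 kΩ

V_th is the open-circuit tap voltage: 7.44 × 2.49/(39.0 + 2.49) = 0.447 V.
With the supply zeroed, R₁ and R₂ appear in parallel from the tap: R_th = R₁‖R₂ = (39.0 × 2.49)/41.49 = 2.34 kΩ.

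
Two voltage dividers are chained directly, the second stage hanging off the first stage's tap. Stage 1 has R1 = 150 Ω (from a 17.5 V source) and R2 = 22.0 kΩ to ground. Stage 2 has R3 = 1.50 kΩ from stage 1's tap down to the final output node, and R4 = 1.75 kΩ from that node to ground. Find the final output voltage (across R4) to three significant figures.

Stage 2 presents R3+R4 = 3250 Ω as a load on stage 1's tap.
Stage 1's lower leg becomes R2‖(R3+R4) = 2832 Ω, so V_mid = 17.5 × 2832/2982 = 16.62 V.
Stage 2 is itself unloaded: V_out = V_mid × R4/(R3+R4) = 16.62 × 1750/3250 = 8.95 V.

V_out ≈ 8.95 V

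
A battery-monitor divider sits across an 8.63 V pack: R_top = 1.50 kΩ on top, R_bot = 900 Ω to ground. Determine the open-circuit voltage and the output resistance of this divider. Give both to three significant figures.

V_th = 3.24 V, R_th = 562 Ω

V_th is the open-circuit tap voltage: 8.63 × 900/(1500 + 900) = 3.24 V.
With the supply zeroed, R_top and R_bot appear in parallel from the tap: R_th = R_top‖R_bot = (1500 × 900)/2400 = 562 Ω.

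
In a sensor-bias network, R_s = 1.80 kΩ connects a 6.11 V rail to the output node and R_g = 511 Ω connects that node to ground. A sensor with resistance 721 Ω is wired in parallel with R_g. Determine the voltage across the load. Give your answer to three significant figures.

The load sits in parallel with R_g: R_g‖R_L = (511 × 721) / (511 + 721) = 299.1 Ω.
V_out = 6.11 × 299.1 / (1800 + 299.1) = 6.11 × 299.1/2099 = 0.870 V.

V_out ≈ 0.870 V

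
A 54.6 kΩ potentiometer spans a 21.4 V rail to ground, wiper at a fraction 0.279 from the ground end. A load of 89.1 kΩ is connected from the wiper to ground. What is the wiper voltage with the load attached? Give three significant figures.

V ≈ 5.32 V

The wiper splits the pot into (1−α)R = 39.37 kΩ above and αR = 15.23 kΩ below.
Lower section ‖ load = 13.01 kΩ.
V_wiper = 21.4 × 13.01/(39.37 + 13.01) = 5.32 V.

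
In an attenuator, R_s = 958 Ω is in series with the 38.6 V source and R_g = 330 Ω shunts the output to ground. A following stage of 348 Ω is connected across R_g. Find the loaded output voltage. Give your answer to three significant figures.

V_out ≈ 5.80 V

The load sits in parallel with R_g: R_g‖R_L = (330 × 348) / (330 + 348) = 169.4 Ω.
V_out = 38.6 × 169.4 / (958 + 169.4) = 38.6 × 169.4/1127 = 5.80 V.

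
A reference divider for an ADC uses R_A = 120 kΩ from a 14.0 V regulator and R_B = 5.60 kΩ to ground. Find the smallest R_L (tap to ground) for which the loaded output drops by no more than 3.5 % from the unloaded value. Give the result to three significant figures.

Output resistance R_th = R_A‖R_B = (120 × 5.60)/125.6 = 5.350 kΩ.
The fractional drop is R_th/(R_th + R_L); requiring this ≤ 0.0350 gives R_L ≥ R_th(1/0.0350 − 1) = 5.350 × 27.57 = 148 kΩ.

R_L(min) ≈ 148 kΩ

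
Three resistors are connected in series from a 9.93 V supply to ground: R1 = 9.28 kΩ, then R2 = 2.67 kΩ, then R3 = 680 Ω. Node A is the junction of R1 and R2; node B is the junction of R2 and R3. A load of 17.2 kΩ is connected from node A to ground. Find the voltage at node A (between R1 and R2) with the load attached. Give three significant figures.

V ≈ 2.30 V

Below node A the series string R2+R3 = 3350 Ω sits in parallel with the 17200 Ω load: 2804 Ω.
V_A = 9.93 × 2804/(9280 + 2804) = 2.30 V.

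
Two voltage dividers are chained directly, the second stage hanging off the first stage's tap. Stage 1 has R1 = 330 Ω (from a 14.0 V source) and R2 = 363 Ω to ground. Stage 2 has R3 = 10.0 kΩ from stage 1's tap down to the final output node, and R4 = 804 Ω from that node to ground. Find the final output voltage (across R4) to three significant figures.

V_out ≈ 0.537 V

Stage 2 presents R3+R4 = 10800 Ω as a load on stage 1's tap.
Stage 1's lower leg becomes R2‖(R3+R4) = 351.2 Ω, so V_mid = 14.0 × 351.2/681.2 = 7.218 V.
Stage 2 is itself unloaded: V_out = V_mid × R4/(R3+R4) = 7.218 × 804/10800 = 0.537 V.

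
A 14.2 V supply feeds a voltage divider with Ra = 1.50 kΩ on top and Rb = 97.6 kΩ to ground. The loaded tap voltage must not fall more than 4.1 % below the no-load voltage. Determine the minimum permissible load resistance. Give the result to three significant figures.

R_L(min) ≈ 34.6 kΩ

Output resistance R_th = Ra‖Rb = (1.50 × 97.6)/99.10 = 1.477 kΩ.
The fractional drop is R_th/(R_th + R_L); requiring this ≤ 0.0410 gives R_L ≥ R_th(1/0.0410 − 1) = 1.477 × 23.39 = 34.6 kΩ.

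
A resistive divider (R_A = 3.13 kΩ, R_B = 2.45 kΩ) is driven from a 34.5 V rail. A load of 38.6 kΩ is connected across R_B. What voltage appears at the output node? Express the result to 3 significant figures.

V_out ≈ 14.6 V

The load sits in parallel with R_B: R_B‖R_L = (2.45 × 38.6) / (2.45 + 38.6) = 2.304 kΩ.
V_out = 34.5 × 2.304 / (3.13 + 2.304) = 34.5 × 2.304/5.434 = 14.6 V.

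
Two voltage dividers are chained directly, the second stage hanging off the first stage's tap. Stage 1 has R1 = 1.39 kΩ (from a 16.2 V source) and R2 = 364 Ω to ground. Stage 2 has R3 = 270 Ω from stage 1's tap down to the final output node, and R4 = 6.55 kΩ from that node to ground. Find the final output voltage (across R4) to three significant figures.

V_out ≈ 3.10 V

Stage 2 presents R3+R4 = 6820 Ω as a load on stage 1's tap.
Stage 1's lower leg becomes R2‖(R3+R4) = 345.6 Ω, so V_mid = 16.2 × 345.6/1736 = 3.225 V.
Stage 2 is itself unloaded: V_out = V_mid × R4/(R3+R4) = 3.225 × 6550/6820 = 3.10 V.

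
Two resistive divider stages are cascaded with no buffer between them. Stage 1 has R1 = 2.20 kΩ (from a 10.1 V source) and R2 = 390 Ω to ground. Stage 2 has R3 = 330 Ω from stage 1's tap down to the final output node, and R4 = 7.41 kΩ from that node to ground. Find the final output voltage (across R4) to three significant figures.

V_out ≈ 1.40 V

Stage 2 presents R3+R4 = 7740 Ω as a load on stage 1's tap.
Stage 1's lower leg becomes R2‖(R3+R4) = 371.3 Ω, so V_mid = 10.1 × 371.3/2571 = 1.458 V.
Stage 2 is itself unloaded: V_out = V_mid × R4/(R3+R4) = 1.458 × 7410/7740 = 1.40 V.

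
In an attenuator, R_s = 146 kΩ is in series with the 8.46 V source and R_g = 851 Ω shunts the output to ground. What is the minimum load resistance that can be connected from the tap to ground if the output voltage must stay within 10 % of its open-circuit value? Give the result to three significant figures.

Output resistance R_th = R_s‖R_g = (146000 × 851)/146900 = 846.1 Ω.
The fractional drop is R_th/(R_th + R_L); requiring this ≤ 0.100 gives R_L ≥ R_th(1/0.100 − 1) = 846.1 × 9.000 = 7.61 kΩ.

R_L(min) ≈ 7.61 kΩ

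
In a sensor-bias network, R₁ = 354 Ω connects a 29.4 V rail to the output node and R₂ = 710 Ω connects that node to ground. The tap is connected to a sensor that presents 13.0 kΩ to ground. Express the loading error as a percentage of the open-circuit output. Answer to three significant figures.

1.78 %

The divider's output (Thévenin) resistance is R₁‖R₂ = 236.2 Ω.
Fractional drop under load = R_th/(R_th + R_L) = 236.2 / (236.2 + 13000) = 0.01785.
So the output falls by 1.78 %.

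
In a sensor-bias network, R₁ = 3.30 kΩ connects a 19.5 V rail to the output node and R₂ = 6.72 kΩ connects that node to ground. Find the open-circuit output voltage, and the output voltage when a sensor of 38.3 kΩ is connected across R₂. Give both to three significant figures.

Unloaded: 13.1 V; loaded: 12.4 V

Open-circuit: V = 19.5 × 6.72/(3.30 + 6.72) = 13.1 V.
With the load, R₂ becomes R₂‖R_L = 5.717 kΩ, so V = 19.5 × 5.717/9.017 = 12.4 V.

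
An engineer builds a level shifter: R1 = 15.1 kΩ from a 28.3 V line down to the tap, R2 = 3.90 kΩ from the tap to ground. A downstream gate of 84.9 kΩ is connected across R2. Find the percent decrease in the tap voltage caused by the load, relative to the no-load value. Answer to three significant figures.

3.52 %

The divider's output (Thévenin) resistance is R1‖R2 = 3.099 kΩ.
Fractional drop under load = R_th/(R_th + R_L) = 3.099 / (3.099 + 84.9) = 0.03522.
So the output falls by 3.52 %.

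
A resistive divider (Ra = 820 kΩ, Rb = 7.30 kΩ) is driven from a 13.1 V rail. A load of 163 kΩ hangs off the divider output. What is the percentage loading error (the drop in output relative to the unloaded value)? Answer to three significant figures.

4.25 %

The divider's output (Thévenin) resistance is Ra‖Rb = 7.236 kΩ.
Fractional drop under load = R_th/(R_th + R_L) = 7.236 / (7.236 + 163) = 0.04250.
So the output falls by 4.25 %.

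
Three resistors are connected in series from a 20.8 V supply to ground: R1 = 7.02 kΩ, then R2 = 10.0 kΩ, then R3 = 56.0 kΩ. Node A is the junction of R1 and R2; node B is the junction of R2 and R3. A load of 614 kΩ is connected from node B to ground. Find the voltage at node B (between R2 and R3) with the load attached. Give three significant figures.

V ≈ 15.6 V

At node B, R3 is in parallel with the load: R3‖R_L = 51.32 kΩ.
Below node A the resistance is R2 + (R3‖R_L) = 61.32 kΩ, so V_A = 20.8 × 61.32/68.34 = 18.66 V.
Then V_B = V_A × (R3‖R_L)/(R2 + R3‖R_L) = 18.66 × 51.32/61.32 = 15.6 V.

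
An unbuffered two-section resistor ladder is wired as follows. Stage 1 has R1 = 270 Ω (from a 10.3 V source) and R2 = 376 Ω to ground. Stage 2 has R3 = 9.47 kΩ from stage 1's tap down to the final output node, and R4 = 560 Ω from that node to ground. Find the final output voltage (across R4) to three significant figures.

Stage 2 presents R3+R4 = 10030 Ω as a load on stage 1's tap.
Stage 1's lower leg becomes R2‖(R3+R4) = 362.4 Ω, so V_mid = 10.3 × 362.4/632.4 = 5.903 V.
Stage 2 is itself unloaded: V_out = V_mid × R4/(R3+R4) = 5.903 × 560/10030 = 0.330 V.

V_out ≈ 0.330 V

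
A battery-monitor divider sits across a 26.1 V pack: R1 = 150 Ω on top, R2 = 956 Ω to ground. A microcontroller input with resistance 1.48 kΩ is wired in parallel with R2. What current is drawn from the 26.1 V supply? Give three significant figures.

R2‖R_L = 580.8 Ω, so the source sees R1 + R2‖R_L = 730.8 Ω.
I = 26.1 V / 730.8 Ω = 35.7 mA.

I ≈ 35.7 mA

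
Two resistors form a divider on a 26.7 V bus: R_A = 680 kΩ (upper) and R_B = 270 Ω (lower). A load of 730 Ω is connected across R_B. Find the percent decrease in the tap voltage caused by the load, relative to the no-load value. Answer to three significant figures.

27.0 %

The divider's output (Thévenin) resistance is R_A‖R_B = 269.9 Ω.
Fractional drop under load = R_th/(R_th + R_L) = 269.9 / (269.9 + 730) = 0.2699.
So the output falls by 27.0 %.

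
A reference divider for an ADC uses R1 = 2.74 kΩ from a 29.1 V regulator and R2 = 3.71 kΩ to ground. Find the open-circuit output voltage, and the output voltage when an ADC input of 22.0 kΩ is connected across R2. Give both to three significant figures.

Open-circuit: V = 29.1 × 3.71/(2.74 + 3.71) = 16.7 V.
With the load, R2 becomes R2‖R_L = 3.175 kΩ, so V = 29.1 × 3.175/5.915 = 15.6 V.

Unloaded: 16.7 V; loaded: 15.6 V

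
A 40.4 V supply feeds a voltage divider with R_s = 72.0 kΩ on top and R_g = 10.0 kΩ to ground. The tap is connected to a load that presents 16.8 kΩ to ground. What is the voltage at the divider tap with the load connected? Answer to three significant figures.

The load sits in parallel with R_g: R_g‖R_L = (10.0 × 16.8) / (10.0 + 16.8) = 6.269 kΩ.
V_out = 40.4 × 6.269 / (72.0 + 6.269) = 40.4 × 6.269/78.27 = 3.24 V.

V_out ≈ 3.24 V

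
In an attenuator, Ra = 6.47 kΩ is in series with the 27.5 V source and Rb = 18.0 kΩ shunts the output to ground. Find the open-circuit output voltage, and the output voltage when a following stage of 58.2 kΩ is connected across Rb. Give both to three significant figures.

Unloaded: 20.2 V; loaded: 18.7 V

Open-circuit: V = 27.5 × 18.0/(6.47 + 18.0) = 20.2 V.
With the load, Rb becomes Rb‖R_L = 13.75 kΩ, so V = 27.5 × 13.75/20.22 = 18.7 V.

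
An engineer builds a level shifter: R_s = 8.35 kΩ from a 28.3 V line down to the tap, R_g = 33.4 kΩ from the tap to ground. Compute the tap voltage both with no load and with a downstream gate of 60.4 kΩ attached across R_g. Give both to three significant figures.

Open-circuit: V = 28.3 × 33.4/(8.35 + 33.4) = 22.6 V.
With the load, R_g becomes R_g‖R_L = 21.51 kΩ, so V = 28.3 × 21.51/29.86 = 20.4 V.

Unloaded: 22.6 V; loaded: 20.4 V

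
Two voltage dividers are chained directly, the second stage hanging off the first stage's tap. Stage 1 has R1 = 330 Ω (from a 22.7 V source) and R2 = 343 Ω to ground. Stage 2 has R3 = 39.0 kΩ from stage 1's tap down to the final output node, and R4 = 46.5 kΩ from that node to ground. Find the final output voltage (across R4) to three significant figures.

V_out ≈ 6.28 V

Stage 2 presents R3+R4 = 85500 Ω as a load on stage 1's tap.
Stage 1's lower leg becomes R2‖(R3+R4) = 341.6 Ω, so V_mid = 22.7 × 341.6/671.6 = 11.55 V.
Stage 2 is itself unloaded: V_out = V_mid × R4/(R3+R4) = 11.55 × 46500/85500 = 6.28 V.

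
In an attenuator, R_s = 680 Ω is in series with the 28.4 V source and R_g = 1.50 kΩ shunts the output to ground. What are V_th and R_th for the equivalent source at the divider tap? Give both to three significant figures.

V_th = 19.5 V, R_th = 468 Ω

V_th is the open-circuit tap voltage: 28.4 × 1500/(680 + 1500) = 19.5 V.
With the supply zeroed, R_s and R_g appear in parallel from the tap: R_th = R_s‖R_g = (680 × 1500)/2180 = 468 Ω.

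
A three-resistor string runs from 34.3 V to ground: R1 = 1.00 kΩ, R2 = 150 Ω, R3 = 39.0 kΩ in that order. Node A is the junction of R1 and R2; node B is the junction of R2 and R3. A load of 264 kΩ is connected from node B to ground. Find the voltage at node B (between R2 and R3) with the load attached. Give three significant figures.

V ≈ 33.2 V

At node B, R3 is in parallel with the load: R3‖R_L = 33980 Ω.
Below node A the resistance is R2 + (R3‖R_L) = 34130 Ω, so V_A = 34.3 × 34130/35130 = 33.32 V.
Then V_B = V_A × (R3‖R_L)/(R2 + R3‖R_L) = 33.32 × 33980/34130 = 33.2 V.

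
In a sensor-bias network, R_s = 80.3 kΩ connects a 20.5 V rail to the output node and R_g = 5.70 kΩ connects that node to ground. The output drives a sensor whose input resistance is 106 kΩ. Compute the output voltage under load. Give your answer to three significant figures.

V_out ≈ 1.29 V

The load sits in parallel with R_g: R_g‖R_L = (5.70 × 106) / (5.70 + 106) = 5.409 kΩ.
V_out = 20.5 × 5.409 / (80.3 + 5.409) = 20.5 × 5.409/85.71 = 1.29 V.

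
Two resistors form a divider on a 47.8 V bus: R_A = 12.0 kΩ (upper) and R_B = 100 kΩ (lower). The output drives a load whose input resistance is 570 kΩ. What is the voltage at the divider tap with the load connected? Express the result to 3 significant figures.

V_out ≈ 41.9 V

The load sits in parallel with R_B: R_B‖R_L = (100 × 570) / (100 + 570) = 85.07 kΩ.
V_out = 47.8 × 85.07 / (12.0 + 85.07) = 47.8 × 85.07/97.07 = 41.9 V.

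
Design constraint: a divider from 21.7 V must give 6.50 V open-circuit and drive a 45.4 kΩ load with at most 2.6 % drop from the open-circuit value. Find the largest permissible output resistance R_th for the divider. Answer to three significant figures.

Loading drop = R_th/(R_th + R_L) ≤ 0.0260, so R_th ≤ R_L · ε/(1−ε) = 45.4 kΩ × 0.0260/0.9740 = 1.21 kΩ.

R_th ≤ 1.21 kΩ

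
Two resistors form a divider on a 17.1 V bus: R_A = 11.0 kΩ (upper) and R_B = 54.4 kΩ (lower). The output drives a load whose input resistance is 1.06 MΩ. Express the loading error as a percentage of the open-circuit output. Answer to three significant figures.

The divider's output (Thévenin) resistance is R_A‖R_B = 9.150 kΩ.
Fractional drop under load = R_th/(R_th + R_L) = 9.150 / (9.150 + 1060) = 0.008558.
So the output falls by 0.856 %.

0.856 %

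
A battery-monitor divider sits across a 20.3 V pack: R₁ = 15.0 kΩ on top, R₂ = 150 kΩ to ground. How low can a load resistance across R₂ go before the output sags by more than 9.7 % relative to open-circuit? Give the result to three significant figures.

Output resistance R_th = R₁‖R₂ = (15.0 × 150)/165.0 = 13.64 kΩ.
The fractional drop is R_th/(R_th + R_L); requiring this ≤ 0.0970 gives R_L ≥ R_th(1/0.0970 − 1) = 13.64 × 9.309 = 127 kΩ.

R_L(min) ≈ 127 kΩ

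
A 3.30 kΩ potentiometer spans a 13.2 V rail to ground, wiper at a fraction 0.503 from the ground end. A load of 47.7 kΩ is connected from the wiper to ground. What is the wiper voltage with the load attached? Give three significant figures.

The wiper splits the pot into (1−α)R = 1.640 kΩ above and αR = 1.660 kΩ below.
Lower section ‖ load = 1.604 kΩ.
V_wiper = 13.2 × 1.604/(1.640 + 1.604) = 6.53 V.

V ≈ 6.53 V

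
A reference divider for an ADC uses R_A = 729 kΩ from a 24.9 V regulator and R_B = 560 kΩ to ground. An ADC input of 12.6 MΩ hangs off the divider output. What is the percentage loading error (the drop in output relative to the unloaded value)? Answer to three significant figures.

The divider's output (Thévenin) resistance is R_A‖R_B = 316.7 kΩ.
Fractional drop under load = R_th/(R_th + R_L) = 316.7 / (316.7 + 12600) = 0.02452.
So the output falls by 2.45 %.

2.45 %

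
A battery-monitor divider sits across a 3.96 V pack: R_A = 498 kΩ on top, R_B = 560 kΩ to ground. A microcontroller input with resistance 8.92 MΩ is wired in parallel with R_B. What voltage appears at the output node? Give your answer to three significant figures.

V_out ≈ 2.04 V

The load sits in parallel with R_B: R_B‖R_L = (560 × 8920) / (560 + 8920) = 526.9 kΩ.
V_out = 3.96 × 526.9 / (498 + 526.9) = 3.96 × 526.9/1025 = 2.04 V.
(Unloaded it would have been 2.10 V.)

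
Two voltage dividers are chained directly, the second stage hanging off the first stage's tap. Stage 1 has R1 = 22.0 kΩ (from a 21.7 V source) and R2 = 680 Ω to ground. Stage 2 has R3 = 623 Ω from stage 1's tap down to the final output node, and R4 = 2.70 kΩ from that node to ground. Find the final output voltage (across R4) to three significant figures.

Stage 2 presents R3+R4 = 3323 Ω as a load on stage 1's tap.
Stage 1's lower leg becomes R2‖(R3+R4) = 564.5 Ω, so V_mid = 21.7 × 564.5/22560 = 0.5429 V.
Stage 2 is itself unloaded: V_out = V_mid × R4/(R3+R4) = 0.5429 × 2700/3323 = 0.441 V.

V_out ≈ 0.441 V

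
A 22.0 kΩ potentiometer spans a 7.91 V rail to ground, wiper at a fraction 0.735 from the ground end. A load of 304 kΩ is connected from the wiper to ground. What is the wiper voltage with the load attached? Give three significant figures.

V ≈ 5.73 V

The wiper splits the pot into (1−α)R = 5.830 kΩ above and αR = 16.17 kΩ below.
Lower section ‖ load = 15.35 kΩ.
V_wiper = 7.91 × 15.35/(5.830 + 15.35) = 5.73 V.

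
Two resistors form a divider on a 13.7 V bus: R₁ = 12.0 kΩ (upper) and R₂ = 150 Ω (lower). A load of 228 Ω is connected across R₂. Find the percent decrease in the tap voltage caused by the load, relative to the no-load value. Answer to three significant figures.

39.4 %

Unloaded V = 13.7 × 150/12150 = 0.1691 V.
Loaded: R₂‖R_L = 90.48 Ω, giving V = 13.7 × 90.48/12090 = 0.1025 V.
Drop = (0.1691 − 0.1025) / 0.1691 = 39.4 %.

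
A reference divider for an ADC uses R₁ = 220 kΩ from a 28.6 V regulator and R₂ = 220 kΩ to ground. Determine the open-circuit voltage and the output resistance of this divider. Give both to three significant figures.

V_th is the open-circuit tap voltage: 28.6 × 220/(220 + 220) = 14.3 V.
With the supply zeroed, R₁ and R₂ appear in parallel from the tap: R_th = R₁‖R₂ = (220 × 220)/440.0 = 110 kΩ.

V_th = 14.3 V, R_th = 110 kΩ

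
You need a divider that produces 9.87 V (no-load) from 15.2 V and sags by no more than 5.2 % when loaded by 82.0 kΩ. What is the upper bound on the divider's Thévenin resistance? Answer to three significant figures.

R_th ≤ 4.50 kΩ

Loading drop = R_th/(R_th + R_L) ≤ 0.0520, so R_th ≤ R_L · ε/(1−ε) = 82.0 kΩ × 0.0520/0.9480 = 4.50 kΩ.
(Any R1, R2 with R2/(R1+R2) = 0.649 and R1‖R2 ≤ 4.50 kΩ will meet the spec.)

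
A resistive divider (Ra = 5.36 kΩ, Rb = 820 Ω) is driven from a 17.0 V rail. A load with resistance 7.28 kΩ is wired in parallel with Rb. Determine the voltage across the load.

The load sits in parallel with Rb: Rb‖R_L = (820 × 7280) / (820 + 7280) = 737.0 Ω.
V_out = 17.0 × 737.0 / (5360 + 737.0) = 17.0 × 737.0/6097 = 2.05 V.

V_out ≈ 2.05 V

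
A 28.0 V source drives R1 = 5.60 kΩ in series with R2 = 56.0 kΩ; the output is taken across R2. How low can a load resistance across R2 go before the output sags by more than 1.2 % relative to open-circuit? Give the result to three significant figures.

Output resistance R_th = R1‖R2 = (5.60 × 56.0)/61.60 = 5.091 kΩ.
The fractional drop is R_th/(R_th + R_L); requiring this ≤ 0.0120 gives R_L ≥ R_th(1/0.0120 − 1) = 5.091 × 82.33 = 419 kΩ.

R_L(min) ≈ 419 kΩ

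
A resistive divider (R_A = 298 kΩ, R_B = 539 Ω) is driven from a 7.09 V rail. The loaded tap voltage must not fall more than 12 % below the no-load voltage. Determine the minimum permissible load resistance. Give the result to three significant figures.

R_L(min) ≈ 3.95 kΩ

Output resistance R_th = R_A‖R_B = (298000 × 539)/298500 = 538.0 Ω.
The fractional drop is R_th/(R_th + R_L); requiring this ≤ 0.120 gives R_L ≥ R_th(1/0.120 − 1) = 538.0 × 7.333 = 3.95 kΩ.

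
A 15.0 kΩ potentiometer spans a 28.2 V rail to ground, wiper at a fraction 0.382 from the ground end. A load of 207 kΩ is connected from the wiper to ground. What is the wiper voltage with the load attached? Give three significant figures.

V ≈ 10.6 V

The wiper splits the pot into (1−α)R = 9.270 kΩ above and αR = 5.730 kΩ below.
Lower section ‖ load = 5.576 kΩ.
V_wiper = 28.2 × 5.576/(9.270 + 5.576) = 10.6 V.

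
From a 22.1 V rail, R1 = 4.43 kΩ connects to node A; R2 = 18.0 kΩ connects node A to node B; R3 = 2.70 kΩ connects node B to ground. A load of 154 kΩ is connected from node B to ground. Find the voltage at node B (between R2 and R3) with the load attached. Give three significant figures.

V ≈ 2.34 V

At node B, R3 is in parallel with the load: R3‖R_L = 2.653 kΩ.
Below node A the resistance is R2 + (R3‖R_L) = 20.65 kΩ, so V_A = 22.1 × 20.65/25.08 = 18.20 V.
Then V_B = V_A × (R3‖R_L)/(R2 + R3‖R_L) = 18.20 × 2.653/20.65 = 2.34 V.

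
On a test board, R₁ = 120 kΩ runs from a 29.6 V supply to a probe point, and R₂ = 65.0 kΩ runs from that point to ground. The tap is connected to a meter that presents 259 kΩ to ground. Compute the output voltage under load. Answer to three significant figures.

The load sits in parallel with R₂: R₂‖R_L = (65.0 × 259) / (65.0 + 259) = 51.96 kΩ.
V_out = 29.6 × 51.96 / (120 + 51.96) = 29.6 × 51.96/172.0 = 8.94 V.

V_out ≈ 8.94 V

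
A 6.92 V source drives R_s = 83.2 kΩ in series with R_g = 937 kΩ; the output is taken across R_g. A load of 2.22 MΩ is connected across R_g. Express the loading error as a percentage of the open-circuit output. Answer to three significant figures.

The divider's output (Thévenin) resistance is R_s‖R_g = 76.41 kΩ.
Fractional drop under load = R_th/(R_th + R_L) = 76.41 / (76.41 + 2220) = 0.03328.
So the output falls by 3.33 %.

3.33 %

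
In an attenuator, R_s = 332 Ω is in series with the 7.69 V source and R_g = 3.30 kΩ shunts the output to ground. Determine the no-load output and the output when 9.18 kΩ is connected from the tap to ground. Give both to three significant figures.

Open-circuit: V = 7.69 × 3300/(332 + 3300) = 6.99 V.
With the load, R_g becomes R_g‖R_L = 2427 Ω, so V = 7.69 × 2427/2759 = 6.76 V.

Unloaded: 6.99 V; loaded: 6.76 V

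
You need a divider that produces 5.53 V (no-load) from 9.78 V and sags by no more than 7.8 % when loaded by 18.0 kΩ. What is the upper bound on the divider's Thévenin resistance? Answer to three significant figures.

Loading drop = R_th/(R_th + R_L) ≤ 0.0780, so R_th ≤ R_L · ε/(1−ε) = 18.0 kΩ × 0.0780/0.9220 = 1.52 kΩ.
(Any R1, R2 with R2/(R1+R2) = 0.565 and R1‖R2 ≤ 1.52 kΩ will meet the spec.)

R_th ≤ 1.52 kΩ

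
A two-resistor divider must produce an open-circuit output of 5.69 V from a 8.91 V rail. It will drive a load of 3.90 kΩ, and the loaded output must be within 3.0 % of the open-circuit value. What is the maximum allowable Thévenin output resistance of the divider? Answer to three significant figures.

Loading drop = R_th/(R_th + R_L) ≤ 0.0300, so R_th ≤ R_L · ε/(1−ε) = 3.90 kΩ × 0.0300/0.9700 = 121 Ω.
(Any R1, R2 with R2/(R1+R2) = 0.639 and R1‖R2 ≤ 121 Ω will meet the spec.)

R_th ≤ 121 Ω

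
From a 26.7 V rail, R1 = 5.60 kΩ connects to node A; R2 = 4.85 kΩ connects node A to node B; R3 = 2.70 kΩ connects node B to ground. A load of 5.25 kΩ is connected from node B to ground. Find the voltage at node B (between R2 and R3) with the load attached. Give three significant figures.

V ≈ 3.89 V

At node B, R3 is in parallel with the load: R3‖R_L = 1.783 kΩ.
Below node A the resistance is R2 + (R3‖R_L) = 6.633 kΩ, so V_A = 26.7 × 6.633/12.23 = 14.48 V.
Then V_B = V_A × (R3‖R_L)/(R2 + R3‖R_L) = 14.48 × 1.783/6.633 = 3.89 V.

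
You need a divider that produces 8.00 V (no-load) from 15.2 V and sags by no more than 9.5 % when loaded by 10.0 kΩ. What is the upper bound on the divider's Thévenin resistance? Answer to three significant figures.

Loading drop = R_th/(R_th + R_L) ≤ 0.0950, so R_th ≤ R_L · ε/(1−ε) = 10.0 kΩ × 0.0950/0.9050 = 1.05 kΩ.

R_th ≤ 1.05 kΩ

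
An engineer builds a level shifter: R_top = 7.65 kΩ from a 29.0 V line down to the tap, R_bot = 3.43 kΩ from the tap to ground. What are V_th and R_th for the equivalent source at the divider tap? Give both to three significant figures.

V_th = 8.98 V, R_th = 2.37 kΩ

V_th is the open-circuit tap voltage: 29.0 × 3.43/(7.65 + 3.43) = 8.98 V.
With the supply zeroed, R_top and R_bot appear in parallel from the tap: R_th = R_top‖R_bot = (7.65 × 3.43)/11.08 = 2.37 kΩ.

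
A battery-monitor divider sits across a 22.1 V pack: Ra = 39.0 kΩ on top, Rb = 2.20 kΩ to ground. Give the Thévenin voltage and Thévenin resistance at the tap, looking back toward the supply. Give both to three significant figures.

V_th is the open-circuit tap voltage: 22.1 × 2.20/(39.0 + 2.20) = 1.18 V.
With the supply zeroed, Ra and Rb appear in parallel from the tap: R_th = Ra‖Rb = (39.0 × 2.20)/41.20 = 2.08 kΩ.

V_th = 1.18 V, R_th = 2.08 kΩ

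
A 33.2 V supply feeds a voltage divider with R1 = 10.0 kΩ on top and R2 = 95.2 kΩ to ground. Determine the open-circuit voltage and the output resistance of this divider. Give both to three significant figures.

V_th = 30.0 V, R_th = 9.05 kΩ

V_th is the open-circuit tap voltage: 33.2 × 95.2/(10.0 + 95.2) = 30.0 V.
With the supply zeroed, R1 and R2 appear in parallel from the tap: R_th = R1‖R2 = (10.0 × 95.2)/105.2 = 9.05 kΩ.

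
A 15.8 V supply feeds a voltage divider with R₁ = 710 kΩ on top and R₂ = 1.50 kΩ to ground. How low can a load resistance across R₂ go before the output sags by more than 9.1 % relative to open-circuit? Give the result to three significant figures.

Output resistance R_th = R₁‖R₂ = (710 × 1.50)/711.5 = 1.497 kΩ.
The fractional drop is R_th/(R_th + R_L); requiring this ≤ 0.0910 gives R_L ≥ R_th(1/0.0910 − 1) = 1.497 × 9.989 = 15.0 kΩ.

R_L(min) ≈ 15.0 kΩ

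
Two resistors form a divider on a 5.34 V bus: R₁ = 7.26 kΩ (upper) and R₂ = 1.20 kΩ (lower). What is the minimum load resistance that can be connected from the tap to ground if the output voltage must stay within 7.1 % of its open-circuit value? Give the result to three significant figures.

Output resistance R_th = R₁‖R₂ = (7.26 × 1.20)/8.460 = 1.030 kΩ.
The fractional drop is R_th/(R_th + R_L); requiring this ≤ 0.0710 gives R_L ≥ R_th(1/0.0710 − 1) = 1.030 × 13.08 = 13.5 kΩ.

R_L(min) ≈ 13.5 kΩ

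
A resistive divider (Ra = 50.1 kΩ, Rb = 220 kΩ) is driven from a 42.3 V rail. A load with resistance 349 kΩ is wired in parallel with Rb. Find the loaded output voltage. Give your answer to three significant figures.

V_out ≈ 30.8 V

The load sits in parallel with Rb: Rb‖R_L = (220 × 349) / (220 + 349) = 134.9 kΩ.
V_out = 42.3 × 134.9 / (50.1 + 134.9) = 42.3 × 134.9/185.0 = 30.8 V.
(Unloaded it would have been 34.5 V.)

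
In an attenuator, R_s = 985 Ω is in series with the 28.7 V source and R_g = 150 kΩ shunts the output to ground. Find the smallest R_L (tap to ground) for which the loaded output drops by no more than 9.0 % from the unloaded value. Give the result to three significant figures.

R_L(min) ≈ 9.89 kΩ

Output resistance R_th = R_s‖R_g = (985 × 150000)/151000 = 978.6 Ω.
The fractional drop is R_th/(R_th + R_L); requiring this ≤ 0.0900 gives R_L ≥ R_th(1/0.0900 − 1) = 978.6 × 10.11 = 9.89 kΩ.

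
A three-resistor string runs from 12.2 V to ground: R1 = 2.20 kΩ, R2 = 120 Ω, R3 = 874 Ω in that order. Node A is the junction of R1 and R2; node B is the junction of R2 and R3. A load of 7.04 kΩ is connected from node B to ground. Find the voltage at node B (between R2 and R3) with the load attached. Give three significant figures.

V ≈ 3.06 V

At node B, R3 is in parallel with the load: R3‖R_L = 777.5 Ω.
Below node A the resistance is R2 + (R3‖R_L) = 897.5 Ω, so V_A = 12.2 × 897.5/3097 = 3.535 V.
Then V_B = V_A × (R3‖R_L)/(R2 + R3‖R_L) = 3.535 × 777.5/897.5 = 3.06 V.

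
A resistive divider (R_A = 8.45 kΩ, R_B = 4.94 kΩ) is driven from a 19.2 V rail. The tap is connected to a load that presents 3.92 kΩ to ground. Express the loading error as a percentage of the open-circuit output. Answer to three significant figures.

The divider's output (Thévenin) resistance is R_A‖R_B = 3.117 kΩ.
Fractional drop under load = R_th/(R_th + R_L) = 3.117 / (3.117 + 3.92) = 0.4430.
So the output falls by 44.3 %.

44.3 %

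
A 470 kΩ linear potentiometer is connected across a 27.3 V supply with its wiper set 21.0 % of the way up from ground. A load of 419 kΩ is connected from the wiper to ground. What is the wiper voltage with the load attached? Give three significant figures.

The wiper splits the pot into (1−α)R = 371.3 kΩ above and αR = 98.70 kΩ below.
Lower section ‖ load = 79.88 kΩ.
V_wiper = 27.3 × 79.88/(371.3 + 79.88) = 4.83 V.

V ≈ 4.83 V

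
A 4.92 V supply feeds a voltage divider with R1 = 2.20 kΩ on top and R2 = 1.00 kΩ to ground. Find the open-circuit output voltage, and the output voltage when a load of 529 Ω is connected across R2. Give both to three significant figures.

Unloaded: 1.54 V; loaded: 0.669 V

Open-circuit: V = 4.92 × 1000/(2200 + 1000) = 1.54 V.
With the load, R2 becomes R2‖R_L = 346.0 Ω, so V = 4.92 × 346.0/2546 = 0.669 V.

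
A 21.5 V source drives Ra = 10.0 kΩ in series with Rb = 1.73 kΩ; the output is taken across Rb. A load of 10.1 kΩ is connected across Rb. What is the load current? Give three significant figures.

Rb‖R_L = 1.477 kΩ; V_out = 21.5 × 1.477/11.48 = 2.767 V.
I_L = V_out / R_L = 2.767 / 10.1 kΩ = 0.274 mA.

I_L ≈ 0.274 mA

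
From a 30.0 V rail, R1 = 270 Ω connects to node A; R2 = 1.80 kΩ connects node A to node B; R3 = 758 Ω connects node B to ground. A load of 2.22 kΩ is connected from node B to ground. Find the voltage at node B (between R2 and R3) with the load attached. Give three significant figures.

At node B, R3 is in parallel with the load: R3‖R_L = 565.1 Ω.
Below node A the resistance is R2 + (R3‖R_L) = 2365 Ω, so V_A = 30.0 × 2365/2635 = 26.93 V.
Then V_B = V_A × (R3‖R_L)/(R2 + R3‖R_L) = 26.93 × 565.1/2365 = 6.43 V.

V ≈ 6.43 V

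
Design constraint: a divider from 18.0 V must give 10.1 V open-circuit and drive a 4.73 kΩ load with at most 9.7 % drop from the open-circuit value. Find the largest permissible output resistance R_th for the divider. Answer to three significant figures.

R_th ≤ 508 Ω

Loading drop = R_th/(R_th + R_L) ≤ 0.0970, so R_th ≤ R_L · ε/(1−ε) = 4.73 kΩ × 0.0970/0.9030 = 508 Ω.
(Any R1, R2 with R2/(R1+R2) = 0.561 and R1‖R2 ≤ 508 Ω will meet the spec.)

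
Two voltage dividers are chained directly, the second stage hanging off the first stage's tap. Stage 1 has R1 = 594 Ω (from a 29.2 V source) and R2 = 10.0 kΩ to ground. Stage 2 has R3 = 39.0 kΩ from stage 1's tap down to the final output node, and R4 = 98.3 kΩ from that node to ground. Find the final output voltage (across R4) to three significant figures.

V_out ≈ 19.7 V

Stage 2 presents R3+R4 = 137300 Ω as a load on stage 1's tap.
Stage 1's lower leg becomes R2‖(R3+R4) = 9321 Ω, so V_mid = 29.2 × 9321/9915 = 27.45 V.
Stage 2 is itself unloaded: V_out = V_mid × R4/(R3+R4) = 27.45 × 98300/137300 = 19.7 V.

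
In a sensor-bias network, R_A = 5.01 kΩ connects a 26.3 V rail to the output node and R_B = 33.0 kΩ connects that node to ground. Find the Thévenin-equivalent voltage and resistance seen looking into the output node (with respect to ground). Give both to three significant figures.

V_th = 22.8 V, R_th = 4.35 kΩ

V_th is the open-circuit tap voltage: 26.3 × 33.0/(5.01 + 33.0) = 22.8 V.
With the supply zeroed, R_A and R_B appear in parallel from the tap: R_th = R_A‖R_B = (5.01 × 33.0)/38.01 = 4.35 kΩ.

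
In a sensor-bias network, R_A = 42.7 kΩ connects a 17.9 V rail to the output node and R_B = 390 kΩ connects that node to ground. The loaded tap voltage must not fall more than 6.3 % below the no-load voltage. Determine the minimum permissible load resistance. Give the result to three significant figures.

R_L(min) ≈ 572 kΩ

Output resistance R_th = R_A‖R_B = (42.7 × 390)/432.7 = 38.49 kΩ.
The fractional drop is R_th/(R_th + R_L); requiring this ≤ 0.0630 gives R_L ≥ R_th(1/0.0630 − 1) = 38.49 × 14.87 = 572 kΩ.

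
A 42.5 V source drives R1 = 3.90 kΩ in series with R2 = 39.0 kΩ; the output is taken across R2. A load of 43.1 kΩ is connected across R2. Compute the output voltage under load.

V_out ≈ 35.7 V

The load sits in parallel with R2: R2‖R_L = (39.0 × 43.1) / (39.0 + 43.1) = 20.47 kΩ.
V_out = 42.5 × 20.47 / (3.90 + 20.47) = 42.5 × 20.47/24.37 = 35.7 V.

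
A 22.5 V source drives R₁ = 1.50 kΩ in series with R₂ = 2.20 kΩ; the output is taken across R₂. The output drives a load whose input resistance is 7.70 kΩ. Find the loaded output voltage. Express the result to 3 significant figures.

V_out ≈ 12.0 V

The load sits in parallel with R₂: R₂‖R_L = (2.20 × 7.70) / (2.20 + 7.70) = 1.711 kΩ.
V_out = 22.5 × 1.711 / (1.50 + 1.711) = 22.5 × 1.711/3.211 = 12.0 V.
(Unloaded it would have been 13.4 V.)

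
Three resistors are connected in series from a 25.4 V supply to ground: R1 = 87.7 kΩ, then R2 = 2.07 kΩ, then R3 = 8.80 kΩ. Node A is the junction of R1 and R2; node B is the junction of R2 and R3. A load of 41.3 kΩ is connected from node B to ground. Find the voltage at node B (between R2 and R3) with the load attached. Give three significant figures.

At node B, R3 is in parallel with the load: R3‖R_L = 7.254 kΩ.
Below node A the resistance is R2 + (R3‖R_L) = 9.324 kΩ, so V_A = 25.4 × 9.324/97.02 = 2.441 V.
Then V_B = V_A × (R3‖R_L)/(R2 + R3‖R_L) = 2.441 × 7.254/9.324 = 1.90 V.

V ≈ 1.90 V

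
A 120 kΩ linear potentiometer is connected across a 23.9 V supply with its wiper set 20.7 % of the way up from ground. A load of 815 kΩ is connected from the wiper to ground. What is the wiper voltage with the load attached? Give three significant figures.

V ≈ 4.83 V

The wiper splits the pot into (1−α)R = 95.16 kΩ above and αR = 24.84 kΩ below.
Lower section ‖ load = 24.11 kΩ.
V_wiper = 23.9 × 24.11/(95.16 + 24.11) = 4.83 V.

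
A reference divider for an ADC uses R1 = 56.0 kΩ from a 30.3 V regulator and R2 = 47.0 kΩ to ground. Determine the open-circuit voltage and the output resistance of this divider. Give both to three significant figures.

V_th is the open-circuit tap voltage: 30.3 × 47.0/(56.0 + 47.0) = 13.8 V.
With the supply zeroed, R1 and R2 appear in parallel from the tap: R_th = R1‖R2 = (56.0 × 47.0)/103.0 = 25.6 kΩ.

V_th = 13.8 V, R_th = 25.6 kΩ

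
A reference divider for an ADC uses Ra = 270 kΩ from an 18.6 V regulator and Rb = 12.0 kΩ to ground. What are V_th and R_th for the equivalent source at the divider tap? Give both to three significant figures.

V_th is the open-circuit tap voltage: 18.6 × 12.0/(270 + 12.0) = 0.791 V.
With the supply zeroed, Ra and Rb appear in parallel from the tap: R_th = Ra‖Rb = (270 × 12.0)/282.0 = 11.5 kΩ.

V_th = 0.791 V, R_th = 11.5 kΩ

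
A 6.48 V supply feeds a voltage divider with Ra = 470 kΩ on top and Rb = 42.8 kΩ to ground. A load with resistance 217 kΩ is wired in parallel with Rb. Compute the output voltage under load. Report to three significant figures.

V_out ≈ 0.458 V

The load sits in parallel with Rb: Rb‖R_L = (42.8 × 217) / (42.8 + 217) = 35.75 kΩ.
V_out = 6.48 × 35.75 / (470 + 35.75) = 6.48 × 35.75/505.7 = 0.458 V.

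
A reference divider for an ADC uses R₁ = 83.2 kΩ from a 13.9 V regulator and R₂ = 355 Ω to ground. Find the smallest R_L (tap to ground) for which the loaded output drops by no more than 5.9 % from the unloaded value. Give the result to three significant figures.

Output resistance R_th = R₁‖R₂ = (83200 × 355)/83560 = 353.5 Ω.
The fractional drop is R_th/(R_th + R_L); requiring this ≤ 0.0590 gives R_L ≥ R_th(1/0.0590 − 1) = 353.5 × 15.95 = 5.64 kΩ.

R_L(min) ≈ 5.64 kΩ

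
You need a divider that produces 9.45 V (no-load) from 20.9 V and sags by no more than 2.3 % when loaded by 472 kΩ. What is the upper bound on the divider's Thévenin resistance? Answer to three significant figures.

Loading drop = R_th/(R_th + R_L) ≤ 0.0230, so R_th ≤ R_L · ε/(1−ε) = 472 kΩ × 0.0230/0.9770 = 11.1 kΩ.

R_th ≤ 11.1 kΩ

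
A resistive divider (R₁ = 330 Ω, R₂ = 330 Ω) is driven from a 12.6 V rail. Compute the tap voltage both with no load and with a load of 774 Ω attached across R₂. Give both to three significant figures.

Unloaded: 6.30 V; loaded: 5.19 V

Open-circuit: V = 12.6 × 330/(330 + 330) = 6.30 V.
With the load, R₂ becomes R₂‖R_L = 231.4 Ω, so V = 12.6 × 231.4/561.4 = 5.19 V.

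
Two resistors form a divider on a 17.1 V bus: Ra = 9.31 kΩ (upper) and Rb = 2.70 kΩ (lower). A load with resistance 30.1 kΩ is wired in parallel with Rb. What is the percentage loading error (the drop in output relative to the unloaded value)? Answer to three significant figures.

The divider's output (Thévenin) resistance is Ra‖Rb = 2.093 kΩ.
Fractional drop under load = R_th/(R_th + R_L) = 2.093 / (2.093 + 30.1) = 0.06501.
So the output falls by 6.50 %.

6.50 %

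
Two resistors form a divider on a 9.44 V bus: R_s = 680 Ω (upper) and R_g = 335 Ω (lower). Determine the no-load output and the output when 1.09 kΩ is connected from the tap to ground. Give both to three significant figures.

Open-circuit: V = 9.44 × 335/(680 + 335) = 3.12 V.
With the load, R_g becomes R_g‖R_L = 256.2 Ω, so V = 9.44 × 256.2/936.2 = 2.58 V.

Unloaded: 3.12 V; loaded: 2.58 V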